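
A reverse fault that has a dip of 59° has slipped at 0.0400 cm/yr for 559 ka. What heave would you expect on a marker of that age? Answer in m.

dip-slip = rate × time = 0.0400 cm/yr × 559 ka = 223.6 m
heave = dip-slip × cos(dip) = 223.6 × cos(59°) = 115 m

115 m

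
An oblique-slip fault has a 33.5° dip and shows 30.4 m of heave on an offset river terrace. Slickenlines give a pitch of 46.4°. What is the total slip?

dip-slip = heave / cos(dip) = 30.4 / cos(33.5°) = 36.46 m
net slip = dip-slip / sin(rake) = 36.46 / sin(46.4°) = 50.3 m

50.3 m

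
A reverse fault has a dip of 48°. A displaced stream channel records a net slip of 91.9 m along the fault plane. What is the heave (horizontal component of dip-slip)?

61.5 m

heave = dip-slip × cos(dip) = 91.9 m × cos(48°) = 61.5 m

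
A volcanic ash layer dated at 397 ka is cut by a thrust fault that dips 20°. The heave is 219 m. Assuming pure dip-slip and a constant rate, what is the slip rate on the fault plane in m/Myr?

dip-slip = heave / cos(dip) = 219 m / cos(20°) = 233.1 m
rate = 233.1 m / 397 ka = 0.000587 m/yr = 587 m/Myr

587 m/Myr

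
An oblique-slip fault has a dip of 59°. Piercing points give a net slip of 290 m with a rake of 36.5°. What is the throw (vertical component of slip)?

dip-slip = net slip × sin(rake) = 290 m × sin(36.5°) = 172.5 m
throw = dip-slip × sin(dip) = 172.5 × sin(59°) = 148 m

148 m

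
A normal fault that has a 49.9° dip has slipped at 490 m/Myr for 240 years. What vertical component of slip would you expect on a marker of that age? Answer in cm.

9 cm

dip-slip = rate × time = 490 m/Myr × 240 years = 0.1176 m
throw = dip-slip × sin(dip) = 0.1176 × sin(49.9°) = 0.0900 m = 9 cm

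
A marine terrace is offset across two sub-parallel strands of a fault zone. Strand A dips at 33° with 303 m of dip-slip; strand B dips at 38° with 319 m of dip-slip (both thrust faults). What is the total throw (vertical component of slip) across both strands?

361 m

throw_A = 303 × sin(33°) = 165 m
throw_B = 319 × sin(38°) = 196.4 m
total = 165 + 196.4 = 361 m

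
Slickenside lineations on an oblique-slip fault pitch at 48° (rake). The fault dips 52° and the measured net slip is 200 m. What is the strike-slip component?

134 m

strike-slip = net slip × cos(rake) = 200 m × cos(48°) = 134 m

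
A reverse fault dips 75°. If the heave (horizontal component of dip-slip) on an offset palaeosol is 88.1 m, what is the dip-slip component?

340 m

dip-slip = heave / cos(dip) = 88.1 / cos(75°) = 340 m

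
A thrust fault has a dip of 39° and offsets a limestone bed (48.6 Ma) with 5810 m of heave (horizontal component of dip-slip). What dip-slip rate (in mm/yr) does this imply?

0.154 mm/yr

dip-slip = heave / cos(dip) = 5810 m / cos(39°) = 7476 m
rate = 7476 m / 48.6 Ma = 0.000154 m/yr = 0.154 mm/yr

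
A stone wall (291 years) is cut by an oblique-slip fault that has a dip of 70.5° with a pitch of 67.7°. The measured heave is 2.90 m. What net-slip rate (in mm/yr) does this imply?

dip-slip = heave / cos(dip) = 2.90 / cos(70.5°) = 8.688 m
net slip = dip-slip / sin(rake) = 8.688 / sin(67.7°) = 9.390 m
rate = 9.390 m / 291 years = 0.0323 m/yr = 32.3 mm/yr

32.3 mm/yr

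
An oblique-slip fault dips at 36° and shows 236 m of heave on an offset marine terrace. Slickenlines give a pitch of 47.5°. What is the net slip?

dip-slip = heave / cos(dip) = 236 / cos(36°) = 291.7 m
net slip = dip-slip / sin(rake) = 291.7 / sin(47.5°) = 396 m

396 m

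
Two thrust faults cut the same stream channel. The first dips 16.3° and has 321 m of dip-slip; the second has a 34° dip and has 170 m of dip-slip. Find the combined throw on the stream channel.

185 m

throw_A = 321 × sin(16.3°) = 90.09 m
throw_B = 170 × sin(34°) = 95.06 m
total = 90.09 + 95.06 = 185 m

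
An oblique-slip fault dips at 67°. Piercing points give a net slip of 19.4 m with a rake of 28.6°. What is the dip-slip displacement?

dip-slip = net slip × sin(rake) = 19.4 m × sin(28.6°) = 9.29 m

9.29 m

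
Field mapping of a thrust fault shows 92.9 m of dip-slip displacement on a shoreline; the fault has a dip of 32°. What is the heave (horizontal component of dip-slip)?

78.8 m

heave = dip-slip × cos(dip) = 92.9 m × cos(32°) = 78.8 m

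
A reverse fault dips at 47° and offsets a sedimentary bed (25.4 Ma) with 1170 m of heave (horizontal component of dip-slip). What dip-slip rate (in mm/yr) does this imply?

0.0675 mm/yr

dip-slip = heave / cos(dip) = 1170 m / cos(47°) = 1716 m
rate = 1716 m / 25.4 Ma = 0.0000675 m/yr = 0.0675 mm/yr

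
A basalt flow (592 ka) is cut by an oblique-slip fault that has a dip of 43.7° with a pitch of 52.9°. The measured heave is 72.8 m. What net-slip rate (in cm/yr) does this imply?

0.0213 cm/yr

dip-slip = heave / cos(dip) = 72.8 / cos(43.7°) = 100.7 m
net slip = dip-slip / sin(rake) = 100.7 / sin(52.9°) = 126.3 m
rate = 126.3 m / 592 ka = 0.000213 m/yr = 0.0213 cm/yr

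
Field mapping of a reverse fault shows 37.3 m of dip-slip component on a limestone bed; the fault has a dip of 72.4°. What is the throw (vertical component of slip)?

35.6 m

throw = dip-slip × sin(dip) = 37.3 m × sin(72.4°) = 35.6 m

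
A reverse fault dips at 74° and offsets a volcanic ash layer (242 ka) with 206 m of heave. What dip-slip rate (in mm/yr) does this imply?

3.09 mm/yr

dip-slip = heave / cos(dip) = 206 m / cos(74°) = 747.4 m
rate = 747.4 m / 242 ka = 0.00309 m/yr = 3.09 mm/yr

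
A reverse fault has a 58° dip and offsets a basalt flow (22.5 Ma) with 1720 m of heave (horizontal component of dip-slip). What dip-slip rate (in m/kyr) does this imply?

0.144 m/kyr

dip-slip = heave / cos(dip) = 1720 m / cos(58°) = 3246 m
rate = 3246 m / 22.5 Ma = 0.000144 m/yr = 0.144 m/kyr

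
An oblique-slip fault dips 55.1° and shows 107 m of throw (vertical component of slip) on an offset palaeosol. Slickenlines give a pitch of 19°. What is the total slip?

dip-slip = throw / sin(dip) = 107 / sin(55.1°) = 130.5 m
net slip = dip-slip / sin(rake) = 130.5 / sin(19°) = 401 m

401 m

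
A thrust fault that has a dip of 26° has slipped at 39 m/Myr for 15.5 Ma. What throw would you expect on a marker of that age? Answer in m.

265 m

dip-slip = rate × time = 39 m/Myr × 15.5 Ma = 604.5 m
throw = dip-slip × sin(dip) = 604.5 × sin(26°) = 265 m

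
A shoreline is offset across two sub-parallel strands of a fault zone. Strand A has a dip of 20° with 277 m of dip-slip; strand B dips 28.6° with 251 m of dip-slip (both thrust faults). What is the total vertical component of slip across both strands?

throw_A = 277 × sin(20°) = 94.74 m
throw_B = 251 × sin(28.6°) = 120.2 m
total = 94.74 + 120.2 = 215 m

215 m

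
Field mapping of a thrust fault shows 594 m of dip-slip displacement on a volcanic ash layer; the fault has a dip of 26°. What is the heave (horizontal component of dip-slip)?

534 m

heave = dip-slip × cos(dip) = 594 m × cos(26°) = 534 m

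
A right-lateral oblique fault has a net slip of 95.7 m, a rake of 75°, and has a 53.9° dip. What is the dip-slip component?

92.4 m

dip-slip = net slip × sin(rake) = 95.7 m × sin(75°) = 92.4 m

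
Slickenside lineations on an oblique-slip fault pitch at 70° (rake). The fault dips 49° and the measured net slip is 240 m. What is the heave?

148 m

dip-slip = net slip × sin(rake) = 240 m × sin(70°) = 225.5 m
heave = dip-slip × cos(dip) = 225.5 × cos(49°) = 148 m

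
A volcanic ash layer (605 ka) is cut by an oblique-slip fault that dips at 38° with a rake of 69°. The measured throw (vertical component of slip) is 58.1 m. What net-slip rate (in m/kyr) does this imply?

dip-slip = throw / sin(dip) = 58.1 / sin(38°) = 94.37 m
net slip = dip-slip / sin(rake) = 94.37 / sin(69°) = 101.1 m
rate = 101.1 m / 605 ka = 0.000167 m/yr = 0.167 m/kyr

0.167 m/kyr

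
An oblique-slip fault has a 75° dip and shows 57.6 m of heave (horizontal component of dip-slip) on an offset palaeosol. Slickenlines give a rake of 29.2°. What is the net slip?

456 m

dip-slip = heave / cos(dip) = 57.6 / cos(75°) = 222.5 m
net slip = dip-slip / sin(rake) = 222.5 / sin(29.2°) = 456 m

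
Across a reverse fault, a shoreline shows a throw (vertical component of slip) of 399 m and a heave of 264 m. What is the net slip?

net slip = √(throw² + heave²) = √(399² + 264²) = 478 m

478 m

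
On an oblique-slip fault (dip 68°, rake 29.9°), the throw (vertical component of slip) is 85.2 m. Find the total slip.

dip-slip = throw / sin(dip) = 85.2 / sin(68°) = 91.89 m
net slip = dip-slip / sin(rake) = 91.89 / sin(29.9°) = 184 m

184 m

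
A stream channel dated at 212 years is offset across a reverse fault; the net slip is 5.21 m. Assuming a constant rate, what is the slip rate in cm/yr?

2.46 cm/yr

rate = 5.21 m / 212 years = 0.0246 m/yr = 2.46 cm/yr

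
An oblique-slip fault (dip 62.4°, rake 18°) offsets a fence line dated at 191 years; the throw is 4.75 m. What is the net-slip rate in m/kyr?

dip-slip = throw / sin(dip) = 4.75 / sin(62.4°) = 5.360 m
net slip = dip-slip / sin(rake) = 5.360 / sin(18°) = 17.35 m
rate = 17.35 m / 191 years = 0.0908 m/yr = 90.8 m/kyr

90.8 m/kyr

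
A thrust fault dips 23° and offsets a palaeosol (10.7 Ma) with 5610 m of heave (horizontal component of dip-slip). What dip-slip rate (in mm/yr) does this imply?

0.570 mm/yr

dip-slip = heave / cos(dip) = 5610 m / cos(23°) = 6094 m
rate = 6094 m / 10.7 Ma = 0.000570 m/yr = 0.570 mm/yr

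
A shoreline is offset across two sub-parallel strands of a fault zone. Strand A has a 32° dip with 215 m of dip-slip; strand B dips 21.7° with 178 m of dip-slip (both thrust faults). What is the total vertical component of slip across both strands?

throw_A = 215 × sin(32°) = 113.9 m
throw_B = 178 × sin(21.7°) = 65.81 m
total = 113.9 + 65.81 = 180 m

180 m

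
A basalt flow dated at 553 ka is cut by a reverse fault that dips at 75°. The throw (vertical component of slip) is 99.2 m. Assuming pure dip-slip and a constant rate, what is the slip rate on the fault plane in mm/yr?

0.186 mm/yr

dip-slip = throw / sin(dip) = 99.2 m / sin(75°) = 102.7 m
rate = 102.7 m / 553 ka = 0.000186 m/yr = 0.186 mm/yr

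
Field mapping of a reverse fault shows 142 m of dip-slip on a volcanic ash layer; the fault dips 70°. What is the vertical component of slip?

throw = dip-slip × sin(dip) = 142 m × sin(70°) = 133 m

133 m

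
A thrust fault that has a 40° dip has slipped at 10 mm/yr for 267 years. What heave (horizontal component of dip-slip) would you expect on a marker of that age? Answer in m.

2.05 m

dip-slip = rate × time = 10 mm/yr × 267 years = 2.670 m
heave = dip-slip × cos(dip) = 2.670 × cos(40°) = 2.05 m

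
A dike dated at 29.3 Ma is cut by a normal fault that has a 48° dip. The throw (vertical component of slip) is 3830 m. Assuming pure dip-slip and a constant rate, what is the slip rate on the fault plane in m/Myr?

dip-slip = throw / sin(dip) = 3830 m / sin(48°) = 5154 m
rate = 5154 m / 29.3 Ma = 0.000176 m/yr = 176 m/Myr

176 m/Myr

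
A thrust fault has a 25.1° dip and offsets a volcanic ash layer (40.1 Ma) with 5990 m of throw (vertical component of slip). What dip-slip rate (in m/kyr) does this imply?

dip-slip = throw / sin(dip) = 5990 m / sin(25.1°) = 14120 m
rate = 14120 m / 40.1 Ma = 0.000352 m/yr = 0.352 m/kyr

0.352 m/kyr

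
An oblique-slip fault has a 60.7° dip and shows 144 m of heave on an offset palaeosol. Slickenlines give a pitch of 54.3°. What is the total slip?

dip-slip = heave / cos(dip) = 144 / cos(60.7°) = 294.2 m
net slip = dip-slip / sin(rake) = 294.2 / sin(54.3°) = 362 m

362 m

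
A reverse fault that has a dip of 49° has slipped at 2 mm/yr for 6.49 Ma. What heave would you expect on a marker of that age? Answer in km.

dip-slip = rate × time = 2 mm/yr × 6.49 Ma = 12980 m
heave = dip-slip × cos(dip) = 12980 × cos(49°) = 8520 m = 8.52 km

8.52 km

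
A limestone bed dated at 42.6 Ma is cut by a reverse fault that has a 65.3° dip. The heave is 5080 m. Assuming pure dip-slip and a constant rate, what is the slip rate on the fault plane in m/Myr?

dip-slip = heave / cos(dip) = 5080 m / cos(65.3°) = 12160 m
rate = 12160 m / 42.6 Ma = 0.000285 m/yr = 285 m/Myr

285 m/Myr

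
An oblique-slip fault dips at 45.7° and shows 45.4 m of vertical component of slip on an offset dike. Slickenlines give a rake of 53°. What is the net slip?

79.4 m

dip-slip = throw / sin(dip) = 45.4 / sin(45.7°) = 63.44 m
net slip = dip-slip / sin(rake) = 63.44 / sin(53°) = 79.4 m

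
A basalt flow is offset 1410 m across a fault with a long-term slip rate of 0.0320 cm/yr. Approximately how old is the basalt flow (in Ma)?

age = offset / rate = 1410 m / (0.0320 cm/yr) = 4.41e+06 yr = 4.41 Ma

4.41 Ma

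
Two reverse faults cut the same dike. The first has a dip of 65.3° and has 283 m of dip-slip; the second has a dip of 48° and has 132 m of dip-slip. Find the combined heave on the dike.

heave_A = 283 × cos(65.3°) = 118.3 m
heave_B = 132 × cos(48°) = 88.33 m
total = 118.3 + 88.33 = 207 m

207 m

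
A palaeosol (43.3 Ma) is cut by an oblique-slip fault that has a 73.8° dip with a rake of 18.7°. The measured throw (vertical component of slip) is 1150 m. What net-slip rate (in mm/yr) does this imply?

dip-slip = throw / sin(dip) = 1150 / sin(73.8°) = 1198 m
net slip = dip-slip / sin(rake) = 1198 / sin(18.7°) = 3735 m
rate = 3735 m / 43.3 Ma = 0.0000863 m/yr = 0.0863 mm/yr

0.0863 mm/yr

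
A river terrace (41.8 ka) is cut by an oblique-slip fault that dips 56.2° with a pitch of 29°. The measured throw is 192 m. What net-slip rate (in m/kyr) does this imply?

dip-slip = throw / sin(dip) = 192 / sin(56.2°) = 231.1 m
net slip = dip-slip / sin(rake) = 231.1 / sin(29°) = 476.6 m
rate = 476.6 m / 41.8 ka = 0.0114 m/yr = 11.4 m/kyr

11.4 m/kyr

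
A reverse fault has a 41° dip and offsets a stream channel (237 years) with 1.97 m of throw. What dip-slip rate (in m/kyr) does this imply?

dip-slip = throw / sin(dip) = 1.97 m / sin(41°) = 3.003 m
rate = 3.003 m / 237 years = 0.0127 m/yr = 12.7 m/kyr

12.7 m/kyr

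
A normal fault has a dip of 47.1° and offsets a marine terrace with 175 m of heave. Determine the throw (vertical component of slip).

188 m

throw = heave × tan(dip) = 175 × tan(47.1°) = 188 m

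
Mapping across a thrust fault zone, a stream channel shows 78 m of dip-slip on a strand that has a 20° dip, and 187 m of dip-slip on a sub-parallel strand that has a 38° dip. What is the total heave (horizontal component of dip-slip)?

heave_A = 78 × cos(20°) = 73.30 m
heave_B = 187 × cos(38°) = 147.4 m
total = 73.30 + 147.4 = 221 m

221 m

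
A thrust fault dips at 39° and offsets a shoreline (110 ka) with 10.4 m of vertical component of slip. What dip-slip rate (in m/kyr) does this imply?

dip-slip = throw / sin(dip) = 10.4 m / sin(39°) = 16.53 m
rate = 16.53 m / 110 ka = 0.000150 m/yr = 0.150 m/kyr

0.150 m/kyr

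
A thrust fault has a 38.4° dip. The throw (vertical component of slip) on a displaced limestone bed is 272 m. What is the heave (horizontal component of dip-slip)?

heave = throw / tan(dip) = 272 / tan(38.4°) = 343 m

343 m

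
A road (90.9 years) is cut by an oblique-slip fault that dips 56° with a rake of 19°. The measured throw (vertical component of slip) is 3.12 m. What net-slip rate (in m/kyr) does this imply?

127 m/kyr

dip-slip = throw / sin(dip) = 3.12 / sin(56°) = 3.763 m
net slip = dip-slip / sin(rake) = 3.763 / sin(19°) = 11.56 m
rate = 11.56 m / 90.9 years = 0.127 m/yr = 127 m/kyr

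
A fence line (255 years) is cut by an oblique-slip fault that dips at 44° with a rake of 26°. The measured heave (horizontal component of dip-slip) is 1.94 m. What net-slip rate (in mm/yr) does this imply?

24.1 mm/yr

dip-slip = heave / cos(dip) = 1.94 / cos(44°) = 2.697 m
net slip = dip-slip / sin(rake) = 2.697 / sin(26°) = 6.152 m
rate = 6.152 m / 255 years = 0.0241 m/yr = 24.1 mm/yr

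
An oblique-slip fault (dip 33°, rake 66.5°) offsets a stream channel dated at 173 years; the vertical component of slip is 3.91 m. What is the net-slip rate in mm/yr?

dip-slip = throw / sin(dip) = 3.91 / sin(33°) = 7.179 m
net slip = dip-slip / sin(rake) = 7.179 / sin(66.5°) = 7.828 m
rate = 7.828 m / 173 years = 0.0453 m/yr = 45.3 mm/yr

45.3 mm/yr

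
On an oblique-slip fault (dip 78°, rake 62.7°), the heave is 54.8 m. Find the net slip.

dip-slip = heave / cos(dip) = 54.8 / cos(78°) = 263.6 m
net slip = dip-slip / sin(rake) = 263.6 / sin(62.7°) = 297 m

297 m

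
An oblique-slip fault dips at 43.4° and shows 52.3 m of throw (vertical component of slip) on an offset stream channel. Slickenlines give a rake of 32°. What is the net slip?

dip-slip = throw / sin(dip) = 52.3 / sin(43.4°) = 76.12 m
net slip = dip-slip / sin(rake) = 76.12 / sin(32°) = 144 m

144 m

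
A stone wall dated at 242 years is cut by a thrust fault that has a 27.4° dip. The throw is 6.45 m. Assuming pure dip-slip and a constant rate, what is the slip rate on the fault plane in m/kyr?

57.9 m/kyr

dip-slip = throw / sin(dip) = 6.45 m / sin(27.4°) = 14.02 m
rate = 14.02 m / 242 years = 0.0579 m/yr = 57.9 m/kyr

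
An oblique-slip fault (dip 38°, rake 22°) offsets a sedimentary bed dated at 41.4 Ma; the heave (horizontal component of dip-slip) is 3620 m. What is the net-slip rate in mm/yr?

0.296 mm/yr

dip-slip = heave / cos(dip) = 3620 / cos(38°) = 4594 m
net slip = dip-slip / sin(rake) = 4594 / sin(22°) = 12260 m
rate = 12260 m / 41.4 Ma = 0.000296 m/yr = 0.296 mm/yr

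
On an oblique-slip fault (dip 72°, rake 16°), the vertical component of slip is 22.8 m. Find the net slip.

87 m

dip-slip = throw / sin(dip) = 22.8 / sin(72°) = 23.97 m
net slip = dip-slip / sin(rake) = 23.97 / sin(16°) = 87 m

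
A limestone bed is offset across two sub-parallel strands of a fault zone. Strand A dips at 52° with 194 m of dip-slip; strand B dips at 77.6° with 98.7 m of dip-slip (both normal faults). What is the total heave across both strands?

heave_A = 194 × cos(52°) = 119.4 m
heave_B = 98.7 × cos(77.6°) = 21.19 m
total = 119.4 + 21.19 = 141 m

141 m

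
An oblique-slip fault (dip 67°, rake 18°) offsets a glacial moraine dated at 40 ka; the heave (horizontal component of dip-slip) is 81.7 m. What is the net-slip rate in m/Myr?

16900 m/Myr

dip-slip = heave / cos(dip) = 81.7 / cos(67°) = 209.1 m
net slip = dip-slip / sin(rake) = 209.1 / sin(18°) = 676.6 m
rate = 676.6 m / 40 ka = 0.0169 m/yr = 16900 m/Myr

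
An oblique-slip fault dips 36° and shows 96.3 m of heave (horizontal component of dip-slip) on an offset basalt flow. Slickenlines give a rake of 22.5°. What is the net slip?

dip-slip = heave / cos(dip) = 96.3 / cos(36°) = 119 m
net slip = dip-slip / sin(rake) = 119 / sin(22.5°) = 311 m

311 m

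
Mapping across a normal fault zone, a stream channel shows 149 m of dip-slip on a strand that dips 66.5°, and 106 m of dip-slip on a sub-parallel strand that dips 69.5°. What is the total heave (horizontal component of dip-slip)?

heave_A = 149 × cos(66.5°) = 59.41 m
heave_B = 106 × cos(69.5°) = 37.12 m
total = 59.41 + 37.12 = 96.5 m

96.5 m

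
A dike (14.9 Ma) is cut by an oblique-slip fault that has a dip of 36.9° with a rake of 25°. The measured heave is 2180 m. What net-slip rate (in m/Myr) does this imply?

dip-slip = heave / cos(dip) = 2180 / cos(36.9°) = 2726 m
net slip = dip-slip / sin(rake) = 2726 / sin(25°) = 6450 m
rate = 6450 m / 14.9 Ma = 0.000433 m/yr = 433 m/Myr

433 m/Myr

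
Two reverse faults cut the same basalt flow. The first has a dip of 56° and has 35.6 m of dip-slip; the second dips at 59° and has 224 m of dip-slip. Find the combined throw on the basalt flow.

222 m

throw_A = 35.6 × sin(56°) = 29.51 m
throw_B = 224 × sin(59°) = 192 m
total = 29.51 + 192 = 222 m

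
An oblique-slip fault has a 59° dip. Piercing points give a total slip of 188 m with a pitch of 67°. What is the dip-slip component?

173 m

dip-slip = net slip × sin(rake) = 188 m × sin(67°) = 173 m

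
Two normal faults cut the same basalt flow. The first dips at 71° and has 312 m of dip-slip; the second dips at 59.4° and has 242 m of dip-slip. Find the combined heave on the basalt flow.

heave_A = 312 × cos(71°) = 101.6 m
heave_B = 242 × cos(59.4°) = 123.2 m
total = 101.6 + 123.2 = 225 m

225 m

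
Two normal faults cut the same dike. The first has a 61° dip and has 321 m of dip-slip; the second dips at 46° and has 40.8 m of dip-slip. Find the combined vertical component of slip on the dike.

310 m

throw_A = 321 × sin(61°) = 280.8 m
throw_B = 40.8 × sin(46°) = 29.35 m
total = 280.8 + 29.35 = 310 m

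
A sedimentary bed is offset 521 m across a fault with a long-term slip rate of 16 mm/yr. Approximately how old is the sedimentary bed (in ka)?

age = offset / rate = 521 m / (16 mm/yr) = 32600 yr = 32.6 ka

32.6 ka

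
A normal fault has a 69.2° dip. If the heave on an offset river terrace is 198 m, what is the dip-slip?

dip-slip = heave / cos(dip) = 198 / cos(69.2°) = 558 m

558 m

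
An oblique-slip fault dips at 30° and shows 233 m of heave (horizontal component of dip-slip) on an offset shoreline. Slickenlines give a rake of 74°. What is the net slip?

280 m

dip-slip = heave / cos(dip) = 233 / cos(30°) = 269 m
net slip = dip-slip / sin(rake) = 269 / sin(74°) = 280 m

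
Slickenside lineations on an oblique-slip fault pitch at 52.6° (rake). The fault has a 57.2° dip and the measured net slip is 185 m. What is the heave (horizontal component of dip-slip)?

dip-slip = net slip × sin(rake) = 185 m × sin(52.6°) = 147 m
heave = dip-slip × cos(dip) = 147 × cos(57.2°) = 79.6 m

79.6 m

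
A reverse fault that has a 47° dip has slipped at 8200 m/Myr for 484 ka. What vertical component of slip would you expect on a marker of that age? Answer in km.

dip-slip = rate × time = 8200 m/Myr × 484 ka = 3969 m
throw = dip-slip × sin(dip) = 3969 × sin(47°) = 2900 m = 2.90 km

2.90 km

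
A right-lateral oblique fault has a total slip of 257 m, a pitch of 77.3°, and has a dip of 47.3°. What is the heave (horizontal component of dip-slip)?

dip-slip = net slip × sin(rake) = 257 m × sin(77.3°) = 250.7 m
heave = dip-slip × cos(dip) = 250.7 × cos(47.3°) = 170 m

170 m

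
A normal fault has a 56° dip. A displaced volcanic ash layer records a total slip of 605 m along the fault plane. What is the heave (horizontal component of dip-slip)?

338 m

heave = dip-slip × cos(dip) = 605 m × cos(56°) = 338 m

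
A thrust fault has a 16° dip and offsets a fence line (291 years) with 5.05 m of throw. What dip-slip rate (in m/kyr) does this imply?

63 m/kyr

dip-slip = throw / sin(dip) = 5.05 m / sin(16°) = 18.32 m
rate = 18.32 m / 291 years = 0.0630 m/yr = 63 m/kyr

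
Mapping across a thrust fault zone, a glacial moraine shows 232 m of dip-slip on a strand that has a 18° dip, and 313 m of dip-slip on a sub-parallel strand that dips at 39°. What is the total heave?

heave_A = 232 × cos(18°) = 220.6 m
heave_B = 313 × cos(39°) = 243.2 m
total = 220.6 + 243.2 = 464 m

464 m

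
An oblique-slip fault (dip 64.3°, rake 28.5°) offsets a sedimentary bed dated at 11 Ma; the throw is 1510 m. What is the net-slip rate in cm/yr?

0.0319 cm/yr

dip-slip = throw / sin(dip) = 1510 / sin(64.3°) = 1676 m
net slip = dip-slip / sin(rake) = 1676 / sin(28.5°) = 3512 m
rate = 3512 m / 11 Ma = 0.000319 m/yr = 0.0319 cm/yr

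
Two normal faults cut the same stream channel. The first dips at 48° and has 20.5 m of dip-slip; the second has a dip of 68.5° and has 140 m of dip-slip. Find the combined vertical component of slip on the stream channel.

throw_A = 20.5 × sin(48°) = 15.23 m
throw_B = 140 × sin(68.5°) = 130.3 m
total = 15.23 + 130.3 = 145 m

145 m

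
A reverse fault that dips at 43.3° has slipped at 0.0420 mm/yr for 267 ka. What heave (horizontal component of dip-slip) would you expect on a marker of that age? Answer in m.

dip-slip = rate × time = 0.0420 mm/yr × 267 ka = 11.21 m
heave = dip-slip × cos(dip) = 11.21 × cos(43.3°) = 8.16 m

8.16 m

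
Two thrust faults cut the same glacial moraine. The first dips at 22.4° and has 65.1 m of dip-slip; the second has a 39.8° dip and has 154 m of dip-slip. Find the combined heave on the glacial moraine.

179 m

heave_A = 65.1 × cos(22.4°) = 60.19 m
heave_B = 154 × cos(39.8°) = 118.3 m
total = 60.19 + 118.3 = 179 m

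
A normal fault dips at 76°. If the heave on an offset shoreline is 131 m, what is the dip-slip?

541 m

dip-slip = heave / cos(dip) = 131 / cos(76°) = 541 m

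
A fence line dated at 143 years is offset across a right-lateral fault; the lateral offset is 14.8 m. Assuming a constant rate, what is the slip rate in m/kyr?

rate = 14.8 m / 143 years = 0.103 m/yr = 103 m/kyr

103 m/kyr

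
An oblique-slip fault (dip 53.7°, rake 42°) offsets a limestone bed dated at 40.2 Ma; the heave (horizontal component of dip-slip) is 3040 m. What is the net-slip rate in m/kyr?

0.191 m/kyr

dip-slip = heave / cos(dip) = 3040 / cos(53.7°) = 5135 m
net slip = dip-slip / sin(rake) = 5135 / sin(42°) = 7674 m
rate = 7674 m / 40.2 Ma = 0.000191 m/yr = 0.191 m/kyr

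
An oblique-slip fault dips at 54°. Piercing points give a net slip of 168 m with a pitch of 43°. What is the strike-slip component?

123 m

strike-slip = net slip × cos(rake) = 168 m × cos(43°) = 123 m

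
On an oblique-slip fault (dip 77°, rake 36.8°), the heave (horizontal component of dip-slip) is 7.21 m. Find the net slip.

dip-slip = heave / cos(dip) = 7.21 / cos(77°) = 32.05 m
net slip = dip-slip / sin(rake) = 32.05 / sin(36.8°) = 53.5 m

53.5 m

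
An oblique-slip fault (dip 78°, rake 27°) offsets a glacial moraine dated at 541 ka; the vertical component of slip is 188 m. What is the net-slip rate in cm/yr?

dip-slip = throw / sin(dip) = 188 / sin(78°) = 192.2 m
net slip = dip-slip / sin(rake) = 192.2 / sin(27°) = 423.4 m
rate = 423.4 m / 541 ka = 0.000783 m/yr = 0.0783 cm/yr

0.0783 cm/yr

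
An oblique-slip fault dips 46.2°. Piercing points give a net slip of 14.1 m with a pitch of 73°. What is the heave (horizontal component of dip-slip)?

9.33 m

dip-slip = net slip × sin(rake) = 14.1 m × sin(73°) = 13.48 m
heave = dip-slip × cos(dip) = 13.48 × cos(46.2°) = 9.33 m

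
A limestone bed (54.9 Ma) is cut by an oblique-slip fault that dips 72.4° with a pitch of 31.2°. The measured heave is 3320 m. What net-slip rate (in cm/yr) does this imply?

0.0386 cm/yr

dip-slip = heave / cos(dip) = 3320 / cos(72.4°) = 10980 m
net slip = dip-slip / sin(rake) = 10980 / sin(31.2°) = 21200 m
rate = 21200 m / 54.9 Ma = 0.000386 m/yr = 0.0386 cm/yr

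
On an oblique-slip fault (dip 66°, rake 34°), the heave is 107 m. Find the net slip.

470 m

dip-slip = heave / cos(dip) = 107 / cos(66°) = 263.1 m
net slip = dip-slip / sin(rake) = 263.1 / sin(34°) = 470 m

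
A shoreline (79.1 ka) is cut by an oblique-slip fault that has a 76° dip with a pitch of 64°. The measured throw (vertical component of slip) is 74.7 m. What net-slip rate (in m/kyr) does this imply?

1.08 m/kyr

dip-slip = throw / sin(dip) = 74.7 / sin(76°) = 76.99 m
net slip = dip-slip / sin(rake) = 76.99 / sin(64°) = 85.66 m
rate = 85.66 m / 79.1 ka = 0.00108 m/yr = 1.08 m/kyr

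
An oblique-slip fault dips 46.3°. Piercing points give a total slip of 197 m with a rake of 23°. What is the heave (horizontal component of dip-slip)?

53.2 m

dip-slip = net slip × sin(rake) = 197 m × sin(23°) = 76.97 m
heave = dip-slip × cos(dip) = 76.97 × cos(46.3°) = 53.2 m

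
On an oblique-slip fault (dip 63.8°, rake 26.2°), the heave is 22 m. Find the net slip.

dip-slip = heave / cos(dip) = 22 / cos(63.8°) = 49.83 m
net slip = dip-slip / sin(rake) = 49.83 / sin(26.2°) = 113 m

113 m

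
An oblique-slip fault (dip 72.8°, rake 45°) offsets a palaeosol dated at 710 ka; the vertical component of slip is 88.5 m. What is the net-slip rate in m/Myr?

dip-slip = throw / sin(dip) = 88.5 / sin(72.8°) = 92.64 m
net slip = dip-slip / sin(rake) = 92.64 / sin(45°) = 131 m
rate = 131 m / 710 ka = 0.000185 m/yr = 185 m/Myr

185 m/Myr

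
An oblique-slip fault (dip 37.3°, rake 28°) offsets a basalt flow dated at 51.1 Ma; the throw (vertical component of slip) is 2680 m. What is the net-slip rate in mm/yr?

0.184 mm/yr

dip-slip = throw / sin(dip) = 2680 / sin(37.3°) = 4423 m
net slip = dip-slip / sin(rake) = 4423 / sin(28°) = 9420 m
rate = 9420 m / 51.1 Ma = 0.000184 m/yr = 0.184 mm/yr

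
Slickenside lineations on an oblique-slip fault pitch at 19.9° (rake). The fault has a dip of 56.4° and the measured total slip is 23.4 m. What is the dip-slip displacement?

7.96 m

dip-slip = net slip × sin(rake) = 23.4 m × sin(19.9°) = 7.96 m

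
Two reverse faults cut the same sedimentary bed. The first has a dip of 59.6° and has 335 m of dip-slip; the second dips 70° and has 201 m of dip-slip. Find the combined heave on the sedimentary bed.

238 m

heave_A = 335 × cos(59.6°) = 169.5 m
heave_B = 201 × cos(70°) = 68.75 m
total = 169.5 + 68.75 = 238 m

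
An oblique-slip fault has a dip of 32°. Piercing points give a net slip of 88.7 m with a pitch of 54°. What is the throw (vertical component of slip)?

dip-slip = net slip × sin(rake) = 88.7 m × sin(54°) = 71.76 m
throw = dip-slip × sin(dip) = 71.76 × sin(32°) = 38 m

38 m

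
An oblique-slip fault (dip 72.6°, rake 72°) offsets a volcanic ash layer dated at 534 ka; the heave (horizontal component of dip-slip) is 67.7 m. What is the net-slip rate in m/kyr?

0.446 m/kyr

dip-slip = heave / cos(dip) = 67.7 / cos(72.6°) = 226.4 m
net slip = dip-slip / sin(rake) = 226.4 / sin(72°) = 238 m
rate = 238 m / 534 ka = 0.000446 m/yr = 0.446 m/kyr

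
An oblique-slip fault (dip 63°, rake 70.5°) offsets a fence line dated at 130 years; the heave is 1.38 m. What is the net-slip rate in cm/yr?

2.48 cm/yr

dip-slip = heave / cos(dip) = 1.38 / cos(63°) = 3.040 m
net slip = dip-slip / sin(rake) = 3.040 / sin(70.5°) = 3.225 m
rate = 3.225 m / 130 years = 0.0248 m/yr = 2.48 cm/yr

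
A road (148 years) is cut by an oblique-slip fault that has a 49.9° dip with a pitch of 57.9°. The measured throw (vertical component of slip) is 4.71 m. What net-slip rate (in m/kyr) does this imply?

dip-slip = throw / sin(dip) = 4.71 / sin(49.9°) = 6.157 m
net slip = dip-slip / sin(rake) = 6.157 / sin(57.9°) = 7.269 m
rate = 7.269 m / 148 years = 0.0491 m/yr = 49.1 m/kyr

49.1 m/kyr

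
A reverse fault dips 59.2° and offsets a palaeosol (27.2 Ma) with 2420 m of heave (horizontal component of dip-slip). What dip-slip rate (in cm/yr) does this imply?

0.0174 cm/yr

dip-slip = heave / cos(dip) = 2420 m / cos(59.2°) = 4726 m
rate = 4726 m / 27.2 Ma = 0.000174 m/yr = 0.0174 cm/yr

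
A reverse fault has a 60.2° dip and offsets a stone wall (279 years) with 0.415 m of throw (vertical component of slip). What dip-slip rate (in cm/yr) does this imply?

0.171 cm/yr

dip-slip = throw / sin(dip) = 0.415 m / sin(60.2°) = 0.4782 m
rate = 0.4782 m / 279 years = 0.00171 m/yr = 0.171 cm/yr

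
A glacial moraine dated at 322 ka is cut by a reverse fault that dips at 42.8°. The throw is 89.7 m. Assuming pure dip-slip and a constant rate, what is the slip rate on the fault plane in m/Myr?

dip-slip = throw / sin(dip) = 89.7 m / sin(42.8°) = 132 m
rate = 132 m / 322 ka = 0.000410 m/yr = 410 m/Myr

410 m/Myr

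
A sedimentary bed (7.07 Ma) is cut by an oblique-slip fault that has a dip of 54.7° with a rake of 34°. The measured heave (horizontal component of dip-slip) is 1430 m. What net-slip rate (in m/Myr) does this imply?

626 m/Myr

dip-slip = heave / cos(dip) = 1430 / cos(54.7°) = 2475 m
net slip = dip-slip / sin(rake) = 2475 / sin(34°) = 4425 m
rate = 4425 m / 7.07 Ma = 0.000626 m/yr = 626 m/Myr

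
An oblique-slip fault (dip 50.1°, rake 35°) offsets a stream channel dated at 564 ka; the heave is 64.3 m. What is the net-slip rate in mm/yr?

0.310 mm/yr

dip-slip = heave / cos(dip) = 64.3 / cos(50.1°) = 100.2 m
net slip = dip-slip / sin(rake) = 100.2 / sin(35°) = 174.8 m
rate = 174.8 m / 564 ka = 0.000310 m/yr = 0.310 mm/yr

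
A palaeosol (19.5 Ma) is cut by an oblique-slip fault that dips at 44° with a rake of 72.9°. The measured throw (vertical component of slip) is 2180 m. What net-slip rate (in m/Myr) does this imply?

168 m/Myr

dip-slip = throw / sin(dip) = 2180 / sin(44°) = 3138 m
net slip = dip-slip / sin(rake) = 3138 / sin(72.9°) = 3283 m
rate = 3283 m / 19.5 Ma = 0.000168 m/yr = 168 m/Myr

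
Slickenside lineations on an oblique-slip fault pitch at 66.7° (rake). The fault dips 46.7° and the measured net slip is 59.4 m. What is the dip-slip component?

dip-slip = net slip × sin(rake) = 59.4 m × sin(66.7°) = 54.6 m

54.6 m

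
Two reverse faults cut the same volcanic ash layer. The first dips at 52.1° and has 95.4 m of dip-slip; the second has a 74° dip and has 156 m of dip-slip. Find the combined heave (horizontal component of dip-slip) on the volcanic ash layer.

heave_A = 95.4 × cos(52.1°) = 58.60 m
heave_B = 156 × cos(74°) = 43 m
total = 58.60 + 43 = 102 m

102 m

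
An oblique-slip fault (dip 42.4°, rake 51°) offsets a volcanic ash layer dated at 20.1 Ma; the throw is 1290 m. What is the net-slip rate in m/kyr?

0.122 m/kyr

dip-slip = throw / sin(dip) = 1290 / sin(42.4°) = 1913 m
net slip = dip-slip / sin(rake) = 1913 / sin(51°) = 2462 m
rate = 2462 m / 20.1 Ma = 0.000122 m/yr = 0.122 m/kyr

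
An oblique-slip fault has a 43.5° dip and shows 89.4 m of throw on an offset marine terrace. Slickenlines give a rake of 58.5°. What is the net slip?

dip-slip = throw / sin(dip) = 89.4 / sin(43.5°) = 129.9 m
net slip = dip-slip / sin(rake) = 129.9 / sin(58.5°) = 152 m

152 m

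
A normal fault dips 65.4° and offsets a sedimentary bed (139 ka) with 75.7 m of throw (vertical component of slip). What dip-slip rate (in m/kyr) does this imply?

dip-slip = throw / sin(dip) = 75.7 m / sin(65.4°) = 83.26 m
rate = 83.26 m / 139 ka = 0.000599 m/yr = 0.599 m/kyr

0.599 m/kyr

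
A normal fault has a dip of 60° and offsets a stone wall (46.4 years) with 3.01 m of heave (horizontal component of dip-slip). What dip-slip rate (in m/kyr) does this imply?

dip-slip = heave / cos(dip) = 3.01 m / cos(60°) = 6.020 m
rate = 6.020 m / 46.4 years = 0.130 m/yr = 130 m/kyr

130 m/kyr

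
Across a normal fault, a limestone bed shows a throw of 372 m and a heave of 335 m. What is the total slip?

net slip = √(throw² + heave²) = √(372² + 335²) = 501 m

501 m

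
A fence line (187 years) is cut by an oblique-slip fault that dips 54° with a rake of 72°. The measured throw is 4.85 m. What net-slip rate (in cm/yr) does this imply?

dip-slip = throw / sin(dip) = 4.85 / sin(54°) = 5.995 m
net slip = dip-slip / sin(rake) = 5.995 / sin(72°) = 6.303 m
rate = 6.303 m / 187 years = 0.0337 m/yr = 3.37 cm/yr

3.37 cm/yr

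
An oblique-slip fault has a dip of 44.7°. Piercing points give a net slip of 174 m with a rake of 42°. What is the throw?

dip-slip = net slip × sin(rake) = 174 m × sin(42°) = 116.4 m
throw = dip-slip × sin(dip) = 116.4 × sin(44.7°) = 81.9 m

81.9 m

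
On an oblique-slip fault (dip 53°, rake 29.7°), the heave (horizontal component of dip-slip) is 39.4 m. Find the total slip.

132 m

dip-slip = heave / cos(dip) = 39.4 / cos(53°) = 65.47 m
net slip = dip-slip / sin(rake) = 65.47 / sin(29.7°) = 132 m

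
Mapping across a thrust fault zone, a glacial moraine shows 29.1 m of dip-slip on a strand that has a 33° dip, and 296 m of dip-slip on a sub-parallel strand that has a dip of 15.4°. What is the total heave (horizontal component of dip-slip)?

310 m

heave_A = 29.1 × cos(33°) = 24.41 m
heave_B = 296 × cos(15.4°) = 285.4 m
total = 24.41 + 285.4 = 310 m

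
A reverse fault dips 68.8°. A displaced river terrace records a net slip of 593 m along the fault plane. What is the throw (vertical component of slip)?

throw = dip-slip × sin(dip) = 593 m × sin(68.8°) = 553 m

553 m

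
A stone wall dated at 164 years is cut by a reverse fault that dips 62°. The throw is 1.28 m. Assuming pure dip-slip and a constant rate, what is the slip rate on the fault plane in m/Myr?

dip-slip = throw / sin(dip) = 1.28 m / sin(62°) = 1.450 m
rate = 1.450 m / 164 years = 0.00884 m/yr = 8840 m/Myr

8840 m/Myr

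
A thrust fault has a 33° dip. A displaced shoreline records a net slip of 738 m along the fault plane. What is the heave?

619 m

heave = dip-slip × cos(dip) = 738 m × cos(33°) = 619 m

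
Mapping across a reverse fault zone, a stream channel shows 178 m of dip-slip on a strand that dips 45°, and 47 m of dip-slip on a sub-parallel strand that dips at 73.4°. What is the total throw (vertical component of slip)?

171 m

throw_A = 178 × sin(45°) = 125.9 m
throw_B = 47 × sin(73.4°) = 45.04 m
total = 125.9 + 45.04 = 171 m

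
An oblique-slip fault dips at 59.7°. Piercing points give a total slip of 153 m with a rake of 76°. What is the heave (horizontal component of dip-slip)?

74.9 m

dip-slip = net slip × sin(rake) = 153 m × sin(76°) = 148.5 m
heave = dip-slip × cos(dip) = 148.5 × cos(59.7°) = 74.9 m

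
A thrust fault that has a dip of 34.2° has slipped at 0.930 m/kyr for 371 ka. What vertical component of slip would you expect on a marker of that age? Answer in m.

dip-slip = rate × time = 0.930 m/kyr × 371 ka = 345 m
throw = dip-slip × sin(dip) = 345 × sin(34.2°) = 194 m

194 m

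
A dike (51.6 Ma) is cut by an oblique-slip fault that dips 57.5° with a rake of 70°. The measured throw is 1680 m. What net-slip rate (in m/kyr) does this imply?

0.0411 m/kyr

dip-slip = throw / sin(dip) = 1680 / sin(57.5°) = 1992 m
net slip = dip-slip / sin(rake) = 1992 / sin(70°) = 2120 m
rate = 2120 m / 51.6 Ma = 0.0000411 m/yr = 0.0411 m/kyr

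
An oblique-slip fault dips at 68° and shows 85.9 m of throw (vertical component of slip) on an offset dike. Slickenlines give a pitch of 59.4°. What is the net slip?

dip-slip = throw / sin(dip) = 85.9 / sin(68°) = 92.65 m
net slip = dip-slip / sin(rake) = 92.65 / sin(59.4°) = 108 m

108 m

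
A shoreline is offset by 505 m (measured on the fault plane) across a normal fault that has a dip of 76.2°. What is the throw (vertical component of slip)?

throw = dip-slip × sin(dip) = 505 m × sin(76.2°) = 490 m

490 m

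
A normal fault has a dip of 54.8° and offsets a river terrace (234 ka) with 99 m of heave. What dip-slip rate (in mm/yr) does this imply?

0.734 mm/yr

dip-slip = heave / cos(dip) = 99 m / cos(54.8°) = 171.7 m
rate = 171.7 m / 234 ka = 0.000734 m/yr = 0.734 mm/yr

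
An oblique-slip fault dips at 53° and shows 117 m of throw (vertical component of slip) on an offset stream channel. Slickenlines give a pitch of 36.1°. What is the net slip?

dip-slip = throw / sin(dip) = 117 / sin(53°) = 146.5 m
net slip = dip-slip / sin(rake) = 146.5 / sin(36.1°) = 249 m

249 m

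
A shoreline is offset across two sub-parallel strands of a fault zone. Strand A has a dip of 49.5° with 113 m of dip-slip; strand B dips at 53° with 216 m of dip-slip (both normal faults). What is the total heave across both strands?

203 m

heave_A = 113 × cos(49.5°) = 73.39 m
heave_B = 216 × cos(53°) = 130 m
total = 73.39 + 130 = 203 m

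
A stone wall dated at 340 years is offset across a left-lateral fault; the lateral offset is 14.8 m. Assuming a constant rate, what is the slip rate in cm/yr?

rate = 14.8 m / 340 years = 0.0435 m/yr = 4.35 cm/yr

4.35 cm/yr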